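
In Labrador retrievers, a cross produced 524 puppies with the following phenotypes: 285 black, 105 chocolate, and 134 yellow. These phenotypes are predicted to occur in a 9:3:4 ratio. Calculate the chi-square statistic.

Expected counts for N = 524 under a 9:3:4 ratio (total parts = 16):
  black: 524 × 9/16 = 294.75
  chocolate: 524 × 3/16 = 98.25
  yellow: 524 × 4/16 = 131
χ² = Σ (O − E)² / E
  black: (285 − 294.75)² / 294.75 = 0.3225
  chocolate: (105 − 98.25)² / 98.25 = 0.4637
  yellow: (134 − 131)² / 131 = 0.0687
χ² = 0.3225 + 0.4637 + 0.0687 = 0.8549 ≈ 0.855

0.855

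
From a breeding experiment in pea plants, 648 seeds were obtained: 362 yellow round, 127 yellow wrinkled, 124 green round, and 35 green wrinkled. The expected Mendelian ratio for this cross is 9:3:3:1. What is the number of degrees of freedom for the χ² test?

A goodness-of-fit test with 4 phenotype classes has df = 4 − 1 = 3.

3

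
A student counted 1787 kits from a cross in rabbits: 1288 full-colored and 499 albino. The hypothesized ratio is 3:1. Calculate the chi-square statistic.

8.148

Under the 3:1 hypothesis (Σ ratio = 4, N = 1787):
  full-colored: 1787 × 3/4 = 1340.25
  albino: 1787 × 1/4 = 446.75
χ² = Σ (O − E)² / E
  full-colored: (1288 − 1340.25)² / 1340.25 = 2.0370
  albino: (499 − 446.75)² / 446.75 = 6.1109
χ² = 2.0370 + 6.1109 = 8.1479 ≈ 8.148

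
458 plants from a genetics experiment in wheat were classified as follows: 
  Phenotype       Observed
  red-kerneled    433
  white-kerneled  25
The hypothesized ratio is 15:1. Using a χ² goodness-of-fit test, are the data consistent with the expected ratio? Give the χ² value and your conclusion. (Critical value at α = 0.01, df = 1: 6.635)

0.490; consistent

Expected counts for N = 458 under a 15:1 ratio (total parts = 16):
  red-kerneled: 458 × 15/16 = 429.375
  white-kerneled: 458 × 1/16 = 28.625
χ² = Σ (O − E)² / E
  red-kerneled: (433 − 429.375)² / 429.375 = 0.0306
  white-kerneled: (25 − 28.625)² / 28.625 = 0.4591
χ² = 0.0306 + 0.4591 = 0.4897 ≈ 0.490
Degrees of freedom = 2 − 1 = 1; critical value at α = 0.01 is 6.635.
Since 0.490 < 6.635, we fail to reject the null hypothesis — the data are consistent with the 15:1 ratio.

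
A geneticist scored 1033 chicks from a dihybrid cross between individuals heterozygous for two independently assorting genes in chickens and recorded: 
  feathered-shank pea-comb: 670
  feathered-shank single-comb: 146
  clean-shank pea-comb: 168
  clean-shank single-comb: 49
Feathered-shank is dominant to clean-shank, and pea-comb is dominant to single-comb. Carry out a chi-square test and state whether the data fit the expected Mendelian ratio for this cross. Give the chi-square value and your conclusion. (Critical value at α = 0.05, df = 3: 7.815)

A dihybrid F₂ with independent assortment and complete dominance at both loci gives a 9:3:3:1 phenotypic ratio.
Total ratio parts = 16. Expected numbers out of 1033:
  feathered-shank pea-comb: 1033 × 9/16 = 581.0625
  feathered-shank single-comb: 1033 × 3/16 = 193.6875
  clean-shank pea-comb: 1033 × 3/16 = 193.6875
  clean-shank single-comb: 1033 × 1/16 = 64.5625
χ² = Σ (O − E)² / E
  feathered-shank pea-comb: (670 − 581.0625)² / 581.0625 = 13.6128
  feathered-shank single-comb: (146 − 193.6875)² / 193.6875 = 11.7411
  clean-shank pea-comb: (168 − 193.6875)² / 193.6875 = 3.4068
  clean-shank single-comb: (49 − 64.5625)² / 64.5625 = 3.7513
χ² = 13.6128 + 11.7411 + 3.4068 + 3.7513 = 32.512
Degrees of freedom = 4 − 1 = 3; critical value at α = 0.05 is 7.815.
Since 32.512 > 7.815, we reject the null hypothesis — the data do not fit the 9:3:3:1 ratio.

32.512; not consistent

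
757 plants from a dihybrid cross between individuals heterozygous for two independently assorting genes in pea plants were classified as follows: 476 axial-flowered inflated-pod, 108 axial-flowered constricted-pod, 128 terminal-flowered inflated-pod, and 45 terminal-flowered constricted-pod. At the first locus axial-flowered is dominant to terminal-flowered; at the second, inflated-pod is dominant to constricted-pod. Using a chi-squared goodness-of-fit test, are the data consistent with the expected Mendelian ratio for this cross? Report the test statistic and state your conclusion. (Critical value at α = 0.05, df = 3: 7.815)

15.511; not consistent

A dihybrid F₂ with independent assortment and complete dominance at both loci gives a 9:3:3:1 phenotypic ratio.
Total ratio parts = 16. Expected numbers out of 757:
  axial-flowered inflated-pod: 757 × 9/16 = 425.8125
  axial-flowered constricted-pod: 757 × 3/16 = 141.9375
  terminal-flowered inflated-pod: 757 × 3/16 = 141.9375
  terminal-flowered constricted-pod: 757 × 1/16 = 47.3125
χ² = Σ (O − E)² / E
  axial-flowered inflated-pod: (476 − 425.8125)² / 425.8125 = 5.9152
  axial-flowered constricted-pod: (108 − 141.9375)² / 141.9375 = 8.1145
  terminal-flowered inflated-pod: (128 − 141.9375)² / 141.9375 = 1.3686
  terminal-flowered constricted-pod: (45 − 47.3125)² / 47.3125 = 0.1130
χ² = 5.9152 + 8.1145 + 1.3686 + 0.1130 = 15.5113 ≈ 15.511
Degrees of freedom = 4 − 1 = 3; critical value at α = 0.05 is 7.815.
Since 15.511 > 7.815, we reject the null hypothesis — the data do not fit the 9:3:3:1 ratio.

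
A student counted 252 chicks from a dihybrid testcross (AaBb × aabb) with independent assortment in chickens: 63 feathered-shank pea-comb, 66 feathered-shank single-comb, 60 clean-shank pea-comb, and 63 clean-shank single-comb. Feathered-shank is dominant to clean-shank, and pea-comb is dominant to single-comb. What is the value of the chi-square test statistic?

0.286

A dihybrid testcross with independent assortment gives a 1:1:1:1 ratio.
Under the 1:1:1:1 hypothesis (Σ ratio = 4, N = 252):
  feathered-shank pea-comb: 252 × 1/4 = 63
  feathered-shank single-comb: 252 × 1/4 = 63
  clean-shank pea-comb: 252 × 1/4 = 63
  clean-shank single-comb: 252 × 1/4 = 63
χ² = Σ (O − E)² / E
  feathered-shank pea-comb: (63 − 63)² / 63 = 0.0000
  feathered-shank single-comb: (66 − 63)² / 63 = 0.1429
  clean-shank pea-comb: (60 − 63)² / 63 = 0.1429
  clean-shank single-comb: (63 − 63)² / 63 = 0.0000
χ² = 0.0000 + 0.1429 + 0.1429 + 0.0000 = 0.2858 ≈ 0.286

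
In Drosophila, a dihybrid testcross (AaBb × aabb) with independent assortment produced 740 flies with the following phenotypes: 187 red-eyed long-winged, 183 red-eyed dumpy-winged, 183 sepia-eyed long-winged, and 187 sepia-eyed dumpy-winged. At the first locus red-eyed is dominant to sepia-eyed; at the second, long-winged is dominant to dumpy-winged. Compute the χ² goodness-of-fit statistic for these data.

A dihybrid testcross with independent assortment gives a 1:1:1:1 ratio.
Under the 1:1:1:1 hypothesis (Σ ratio = 4, N = 740):
  red-eyed long-winged: 740 × 1/4 = 185
  red-eyed dumpy-winged: 740 × 1/4 = 185
  sepia-eyed long-winged: 740 × 1/4 = 185
  sepia-eyed dumpy-winged: 740 × 1/4 = 185
χ² = Σ (O − E)² / E
  red-eyed long-winged: (187 − 185)² / 185 = 0.0216
  red-eyed dumpy-winged: (183 − 185)² / 185 = 0.0216
  sepia-eyed long-winged: (183 − 185)² / 185 = 0.0216
  sepia-eyed dumpy-winged: (187 − 185)² / 185 = 0.0216
χ² = 0.0216 + 0.0216 + 0.0216 + 0.0216 = 0.0864 ≈ 0.086

0.086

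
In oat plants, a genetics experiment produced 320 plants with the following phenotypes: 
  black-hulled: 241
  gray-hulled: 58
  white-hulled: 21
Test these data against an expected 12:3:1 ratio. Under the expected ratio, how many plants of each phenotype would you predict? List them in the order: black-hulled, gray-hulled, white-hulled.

The 12:3:1 ratio has 16 parts, so with N = 320 the expected counts are:
  black-hulled: 320 × 12/16 = 240
  gray-hulled: 320 × 3/16 = 60
  white-hulled: 320 × 1/16 = 20

240, 60, 20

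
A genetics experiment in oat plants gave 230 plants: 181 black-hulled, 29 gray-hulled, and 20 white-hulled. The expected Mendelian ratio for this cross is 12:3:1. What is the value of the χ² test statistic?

7.246

Expected counts for N = 230 under a 12:3:1 ratio (total parts = 16):
  black-hulled: 230 × 12/16 = 172.5
  gray-hulled: 230 × 3/16 = 43.125
  white-hulled: 230 × 1/16 = 14.375
χ² = Σ (O − E)² / E
  black-hulled: (181 − 172.5)² / 172.5 = 0.4188
  gray-hulled: (29 − 43.125)² / 43.125 = 4.6264
  white-hulled: (20 − 14.375)² / 14.375 = 2.2011
χ² = 0.4188 + 4.6264 + 2.2011 = 7.2463 ≈ 7.246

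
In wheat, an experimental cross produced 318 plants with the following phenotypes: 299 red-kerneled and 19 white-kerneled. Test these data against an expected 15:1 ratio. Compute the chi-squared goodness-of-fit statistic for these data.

0.041

Expected counts for N = 318 under a 15:1 ratio (total parts = 16):
  red-kerneled: 318 × 15/16 = 298.125
  white-kerneled: 318 × 1/16 = 19.875
χ² = Σ (O − E)² / E
  red-kerneled: (299 − 298.125)² / 298.125 = 0.0026
  white-kerneled: (19 − 19.875)² / 19.875 = 0.0385
χ² = 0.0026 + 0.0385 = 0.0411 ≈ 0.041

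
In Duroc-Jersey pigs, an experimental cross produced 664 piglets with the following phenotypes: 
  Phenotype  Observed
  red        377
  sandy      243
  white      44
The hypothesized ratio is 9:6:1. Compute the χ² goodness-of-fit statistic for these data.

Under the 9:6:1 hypothesis (Σ ratio = 16, N = 664):
  red: 664 × 9/16 = 373.5
  sandy: 664 × 6/16 = 249
  white: 664 × 1/16 = 41.5
χ² = Σ (O − E)² / E
  red: (377 − 373.5)² / 373.5 = 0.0328
  sandy: (243 − 249)² / 249 = 0.1446
  white: (44 − 41.5)² / 41.5 = 0.1506
χ² = 0.0328 + 0.1446 + 0.1506 = 0.328

0.328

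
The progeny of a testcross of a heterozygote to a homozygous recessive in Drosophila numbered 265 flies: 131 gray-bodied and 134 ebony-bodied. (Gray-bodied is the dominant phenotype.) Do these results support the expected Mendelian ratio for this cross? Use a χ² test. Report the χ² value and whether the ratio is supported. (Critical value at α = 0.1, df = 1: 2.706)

0.034; consistent

A testcross of a heterozygote (Aa × aa) gives a 1:1 phenotypic ratio.
Expected counts for N = 265 under a 1:1 ratio (total parts = 2):
  gray-bodied: 265 × 1/2 = 132.5
  ebony-bodied: 265 × 1/2 = 132.5
χ² = Σ (O − E)² / E
  gray-bodied: (131 − 132.5)² / 132.5 = 0.0170
  ebony-bodied: (134 − 132.5)² / 132.5 = 0.0170
χ² = 0.0170 + 0.0170 = 0.034
Degrees of freedom = 2 − 1 = 1; critical value at α = 0.1 is 2.706.
Since 0.034 < 2.706, we fail to reject the null hypothesis — the data are consistent with the 1:1 ratio.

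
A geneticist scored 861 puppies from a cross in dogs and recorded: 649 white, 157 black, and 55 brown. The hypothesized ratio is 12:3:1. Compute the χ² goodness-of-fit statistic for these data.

Under the 12:3:1 hypothesis (Σ ratio = 16, N = 861):
  white: 861 × 12/16 = 645.75
  black: 861 × 3/16 = 161.4375
  brown: 861 × 1/16 = 53.8125
χ² = Σ (O − E)² / E
  white: (649 − 645.75)² / 645.75 = 0.0164
  black: (157 − 161.4375)² / 161.4375 = 0.1220
  brown: (55 − 53.8125)² / 53.8125 = 0.0262
χ² = 0.0164 + 0.1220 + 0.0262 = 0.1646 ≈ 0.165

0.165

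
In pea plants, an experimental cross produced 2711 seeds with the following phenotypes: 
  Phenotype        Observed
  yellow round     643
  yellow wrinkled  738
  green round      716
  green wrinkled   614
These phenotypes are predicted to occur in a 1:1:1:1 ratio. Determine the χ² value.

Under the 1:1:1:1 hypothesis (Σ ratio = 4, N = 2711):
  yellow round: 2711 × 1/4 = 677.75
  yellow wrinkled: 2711 × 1/4 = 677.75
  green round: 2711 × 1/4 = 677.75
  green wrinkled: 2711 × 1/4 = 677.75
χ² = Σ (O − E)² / E
  yellow round: (643 − 677.75)² / 677.75 = 1.7817
  yellow wrinkled: (738 − 677.75)² / 677.75 = 5.3560
  green round: (716 − 677.75)² / 677.75 = 2.1587
  green wrinkled: (614 − 677.75)² / 677.75 = 5.9964
χ² = 1.7817 + 5.3560 + 2.1587 + 5.9964 = 15.2928 ≈ 15.293

15.293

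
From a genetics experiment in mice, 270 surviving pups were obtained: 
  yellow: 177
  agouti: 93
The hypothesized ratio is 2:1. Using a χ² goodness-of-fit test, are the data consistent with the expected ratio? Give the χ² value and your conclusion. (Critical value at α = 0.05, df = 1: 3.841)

0.150; consistent

Expected counts for N = 270 under a 2:1 ratio (total parts = 3):
  yellow: 270 × 2/3 = 180
  agouti: 270 × 1/3 = 90
χ² = Σ (O − E)² / E
  yellow: (177 − 180)² / 180 = 0.0500
  agouti: (93 − 90)² / 90 = 0.1000
χ² = 0.0500 + 0.1000 = 0.150
Degrees of freedom = 2 − 1 = 1; critical value at α = 0.05 is 3.841.
Since 0.150 < 3.841, we fail to reject the null hypothesis — the data are consistent with the 2:1 ratio.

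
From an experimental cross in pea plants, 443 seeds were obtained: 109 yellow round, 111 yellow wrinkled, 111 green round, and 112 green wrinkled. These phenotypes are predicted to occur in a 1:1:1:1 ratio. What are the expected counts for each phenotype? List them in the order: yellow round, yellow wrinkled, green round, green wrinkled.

110.75, 110.75, 110.75, 110.75

The 1:1:1:1 ratio has 4 parts, so with N = 443 the expected counts are:
  yellow round: 443 × 1/4 = 110.75
  yellow wrinkled: 443 × 1/4 = 110.75
  green round: 443 × 1/4 = 110.75
  green wrinkled: 443 × 1/4 = 110.75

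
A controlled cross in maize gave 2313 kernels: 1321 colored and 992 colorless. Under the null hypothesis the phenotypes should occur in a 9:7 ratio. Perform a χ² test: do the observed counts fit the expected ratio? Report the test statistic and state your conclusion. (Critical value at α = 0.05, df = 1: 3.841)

0.698; consistent

Total ratio parts = 16. Expected numbers out of 2313:
  colored: 2313 × 9/16 = 1301.0625
  colorless: 2313 × 7/16 = 1011.9375
χ² = Σ (O − E)² / E
  colored: (1321 − 1301.0625)² / 1301.0625 = 0.3055
  colorless: (992 − 1011.9375)² / 1011.9375 = 0.3928
χ² = 0.3055 + 0.3928 = 0.6983 ≈ 0.698
Degrees of freedom = 2 − 1 = 1; critical value at α = 0.05 is 3.841.
Since 0.698 < 3.841, we fail to reject the null hypothesis — the data are consistent with the 9:7 ratio.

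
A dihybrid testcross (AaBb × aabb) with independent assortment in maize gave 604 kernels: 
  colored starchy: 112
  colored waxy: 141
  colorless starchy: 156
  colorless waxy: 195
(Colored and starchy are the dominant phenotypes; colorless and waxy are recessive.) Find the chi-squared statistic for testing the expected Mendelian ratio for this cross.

A dihybrid testcross with independent assortment gives a 1:1:1:1 ratio.
Total ratio parts = 4. Expected numbers out of 604:
  colored starchy: 604 × 1/4 = 151
  colored waxy: 604 × 1/4 = 151
  colorless starchy: 604 × 1/4 = 151
  colorless waxy: 604 × 1/4 = 151
χ² = Σ (O − E)² / E
  colored starchy: (112 − 151)² / 151 = 10.0728
  colored waxy: (141 − 151)² / 151 = 0.6623
  colorless starchy: (156 − 151)² / 151 = 0.1656
  colorless waxy: (195 − 151)² / 151 = 12.8212
χ² = 10.0728 + 0.6623 + 0.1656 + 12.8212 = 23.7219 ≈ 23.722

23.722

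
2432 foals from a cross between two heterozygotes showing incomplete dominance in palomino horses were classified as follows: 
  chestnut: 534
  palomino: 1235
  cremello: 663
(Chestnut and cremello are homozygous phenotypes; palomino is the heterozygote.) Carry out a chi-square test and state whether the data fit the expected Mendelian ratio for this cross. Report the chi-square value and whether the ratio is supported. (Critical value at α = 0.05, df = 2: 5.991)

With incomplete dominance, a heterozygote × heterozygote cross gives a 1:2:1 phenotypic ratio.
Expected counts for N = 2432 under a 1:2:1 ratio (total parts = 4):
  chestnut: 2432 × 1/4 = 608
  palomino: 2432 × 2/4 = 1216
  cremello: 2432 × 1/4 = 608
χ² = Σ (O − E)² / E
  chestnut: (534 − 608)² / 608 = 9.0066
  palomino: (1235 − 1216)² / 1216 = 0.2969
  cremello: (663 − 608)² / 608 = 4.9753
χ² = 9.0066 + 0.2969 + 4.9753 = 14.2788 ≈ 14.279
Degrees of freedom = 3 − 1 = 2; critical value at α = 0.05 is 5.991.
Since 14.279 > 5.991, we reject the null hypothesis — the data do not fit the 1:2:1 ratio.

14.279; not consistent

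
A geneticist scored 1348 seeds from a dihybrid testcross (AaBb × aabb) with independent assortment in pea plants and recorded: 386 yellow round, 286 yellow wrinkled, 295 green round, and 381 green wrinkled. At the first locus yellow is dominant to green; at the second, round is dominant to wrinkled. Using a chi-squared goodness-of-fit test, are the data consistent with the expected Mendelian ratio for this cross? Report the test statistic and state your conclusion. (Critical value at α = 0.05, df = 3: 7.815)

A dihybrid testcross with independent assortment gives a 1:1:1:1 ratio.
Total ratio parts = 4. Expected numbers out of 1348:
  yellow round: 1348 × 1/4 = 337
  yellow wrinkled: 1348 × 1/4 = 337
  green round: 1348 × 1/4 = 337
  green wrinkled: 1348 × 1/4 = 337
χ² = Σ (O − E)² / E
  yellow round: (386 − 337)² / 337 = 7.1246
  yellow wrinkled: (286 − 337)² / 337 = 7.7181
  green round: (295 − 337)² / 337 = 5.2344
  green wrinkled: (381 − 337)² / 337 = 5.7448
χ² = 7.1246 + 7.7181 + 5.2344 + 5.7448 = 25.8219 ≈ 25.822
Degrees of freedom = 4 − 1 = 3; critical value at α = 0.05 is 7.815.
Since 25.822 > 7.815, we reject the null hypothesis — the data do not fit the 1:1:1:1 ratio.

25.822; not consistent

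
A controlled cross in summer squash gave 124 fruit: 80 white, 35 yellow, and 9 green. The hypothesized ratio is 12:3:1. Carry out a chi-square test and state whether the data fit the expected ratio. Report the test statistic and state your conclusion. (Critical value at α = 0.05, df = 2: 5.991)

7.957; not consistent

Expected counts for N = 124 under a 12:3:1 ratio (total parts = 16):
  white: 124 × 12/16 = 93
  yellow: 124 × 3/16 = 23.25
  green: 124 × 1/16 = 7.75
χ² = Σ (O − E)² / E
  white: (80 − 93)² / 93 = 1.8172
  yellow: (35 − 23.25)² / 23.25 = 5.9382
  green: (9 − 7.75)² / 7.75 = 0.2016
χ² = 1.8172 + 5.9382 + 0.2016 = 7.957
Degrees of freedom = 3 − 1 = 2; critical value at α = 0.05 is 5.991.
Since 7.957 > 5.991, we reject the null hypothesis — the data do not fit the 12:3:1 ratio.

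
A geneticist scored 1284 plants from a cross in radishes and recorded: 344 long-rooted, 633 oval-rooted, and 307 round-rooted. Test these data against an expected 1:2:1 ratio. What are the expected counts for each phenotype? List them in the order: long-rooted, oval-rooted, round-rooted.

321, 642, 321

Under the 1:2:1 hypothesis (Σ ratio = 4, N = 1284):
  long-rooted: 1284 × 1/4 = 321
  oval-rooted: 1284 × 2/4 = 642
  round-rooted: 1284 × 1/4 = 321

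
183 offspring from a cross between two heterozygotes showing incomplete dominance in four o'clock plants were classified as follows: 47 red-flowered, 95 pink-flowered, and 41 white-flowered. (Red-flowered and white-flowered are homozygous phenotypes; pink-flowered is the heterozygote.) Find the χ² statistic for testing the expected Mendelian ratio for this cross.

0.661

With incomplete dominance, a heterozygote × heterozygote cross gives a 1:2:1 phenotypic ratio.
Expected counts for N = 183 under a 1:2:1 ratio (total parts = 4):
  red-flowered: 183 × 1/4 = 45.75
  pink-flowered: 183 × 2/4 = 91.5
  white-flowered: 183 × 1/4 = 45.75
χ² = Σ (O − E)² / E
  red-flowered: (47 − 45.75)² / 45.75 = 0.0342
  pink-flowered: (95 − 91.5)² / 91.5 = 0.1339
  white-flowered: (41 − 45.75)² / 45.75 = 0.4932
χ² = 0.0342 + 0.1339 + 0.4932 = 0.6613 ≈ 0.661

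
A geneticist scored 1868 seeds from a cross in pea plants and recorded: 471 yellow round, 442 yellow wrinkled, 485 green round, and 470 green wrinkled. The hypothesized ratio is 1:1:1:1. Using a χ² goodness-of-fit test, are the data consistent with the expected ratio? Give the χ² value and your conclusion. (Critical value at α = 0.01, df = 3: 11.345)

2.086; consistent

Under the 1:1:1:1 hypothesis (Σ ratio = 4, N = 1868):
  yellow round: 1868 × 1/4 = 467
  yellow wrinkled: 1868 × 1/4 = 467
  green round: 1868 × 1/4 = 467
  green wrinkled: 1868 × 1/4 = 467
χ² = Σ (O − E)² / E
  yellow round: (471 − 467)² / 467 = 0.0343
  yellow wrinkled: (442 − 467)² / 467 = 1.3383
  green round: (485 − 467)² / 467 = 0.6938
  green wrinkled: (470 − 467)² / 467 = 0.0193
χ² = 0.0343 + 1.3383 + 0.6938 + 0.0193 = 2.0857 ≈ 2.086
Degrees of freedom = 4 − 1 = 3; critical value at α = 0.01 is 11.345.
Since 2.086 < 11.345, we fail to reject the null hypothesis — the data are consistent with the 1:1:1:1 ratio.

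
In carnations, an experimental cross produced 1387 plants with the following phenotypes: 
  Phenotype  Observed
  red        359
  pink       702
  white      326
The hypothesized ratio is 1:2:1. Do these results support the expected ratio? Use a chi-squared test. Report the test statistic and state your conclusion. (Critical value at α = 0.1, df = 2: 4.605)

The 1:2:1 ratio has 4 parts, so with N = 1387 the expected counts are:
  red: 1387 × 1/4 = 346.75
  pink: 1387 × 2/4 = 693.5
  white: 1387 × 1/4 = 346.75
χ² = Σ (O − E)² / E
  red: (359 − 346.75)² / 346.75 = 0.4328
  pink: (702 − 693.5)² / 693.5 = 0.1042
  white: (326 − 346.75)² / 346.75 = 1.2417
χ² = 0.4328 + 0.1042 + 1.2417 = 1.7787 ≈ 1.779
Degrees of freedom = 3 − 1 = 2; critical value at α = 0.1 is 4.605.
Since 1.779 < 4.605, we fail to reject the null hypothesis — the data are consistent with the 1:2:1 ratio.

1.779; consistent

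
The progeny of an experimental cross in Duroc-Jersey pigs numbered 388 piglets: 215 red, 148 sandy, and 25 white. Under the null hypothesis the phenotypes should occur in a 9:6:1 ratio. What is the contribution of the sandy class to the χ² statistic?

Under the 9:6:1 hypothesis (Σ ratio = 16, N = 388):
  red: 388 × 9/16 = 218.25
  sandy: 388 × 6/16 = 145.5
  white: 388 × 1/16 = 24.25
Contribution of sandy: (148 − 145.5)² / 145.5 = 0.0430

0.043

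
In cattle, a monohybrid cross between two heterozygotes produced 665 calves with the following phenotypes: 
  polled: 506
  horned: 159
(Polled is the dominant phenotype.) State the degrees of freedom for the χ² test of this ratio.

For a monohybrid cross between heterozygotes with complete dominance, the expected phenotypic ratio is 3:1.
A goodness-of-fit test with 2 phenotype classes has df = 2 − 1 = 1.

1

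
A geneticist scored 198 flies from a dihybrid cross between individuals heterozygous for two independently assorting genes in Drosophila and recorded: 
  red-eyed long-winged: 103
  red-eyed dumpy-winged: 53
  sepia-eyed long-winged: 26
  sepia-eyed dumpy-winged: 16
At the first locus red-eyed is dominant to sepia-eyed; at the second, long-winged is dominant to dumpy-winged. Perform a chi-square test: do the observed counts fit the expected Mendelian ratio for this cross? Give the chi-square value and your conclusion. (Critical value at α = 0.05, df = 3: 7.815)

11.814; not consistent

A dihybrid F₂ with independent assortment and complete dominance at both loci gives a 9:3:3:1 phenotypic ratio.
Expected counts for N = 198 under a 9:3:3:1 ratio (total parts = 16):
  red-eyed long-winged: 198 × 9/16 = 111.375
  red-eyed dumpy-winged: 198 × 3/16 = 37.125
  sepia-eyed long-winged: 198 × 3/16 = 37.125
  sepia-eyed dumpy-winged: 198 × 1/16 = 12.375
χ² = Σ (O − E)² / E
  red-eyed long-winged: (103 − 111.375)² / 111.375 = 0.6298
  red-eyed dumpy-winged: (53 − 37.125)² / 37.125 = 6.7883
  sepia-eyed long-winged: (26 − 37.125)² / 37.125 = 3.3338
  sepia-eyed dumpy-winged: (16 − 12.375)² / 12.375 = 1.0619
χ² = 0.6298 + 6.7883 + 3.3338 + 1.0619 = 11.8138 ≈ 11.814
Degrees of freedom = 4 − 1 = 3; critical value at α = 0.05 is 7.815.
Since 11.814 > 7.815, we reject the null hypothesis — the data do not fit the 9:3:3:1 ratio.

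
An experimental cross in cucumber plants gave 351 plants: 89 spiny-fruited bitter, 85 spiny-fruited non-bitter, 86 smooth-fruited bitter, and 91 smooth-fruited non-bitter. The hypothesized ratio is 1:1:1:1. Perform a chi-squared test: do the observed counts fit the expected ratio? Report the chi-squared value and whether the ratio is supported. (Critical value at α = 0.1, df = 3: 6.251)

Total ratio parts = 4. Expected numbers out of 351:
  spiny-fruited bitter: 351 × 1/4 = 87.75
  spiny-fruited non-bitter: 351 × 1/4 = 87.75
  smooth-fruited bitter: 351 × 1/4 = 87.75
  smooth-fruited non-bitter: 351 × 1/4 = 87.75
χ² = Σ (O − E)² / E
  spiny-fruited bitter: (89 − 87.75)² / 87.75 = 0.0178
  spiny-fruited non-bitter: (85 − 87.75)² / 87.75 = 0.0862
  smooth-fruited bitter: (86 − 87.75)² / 87.75 = 0.0349
  smooth-fruited non-bitter: (91 − 87.75)² / 87.75 = 0.1204
χ² = 0.0178 + 0.0862 + 0.0349 + 0.1204 = 0.2593 ≈ 0.259
Degrees of freedom = 4 − 1 = 3; critical value at α = 0.1 is 6.251.
Since 0.259 < 6.251, we fail to reject the null hypothesis — the data are consistent with the 1:1:1:1 ratio.

0.259; consistent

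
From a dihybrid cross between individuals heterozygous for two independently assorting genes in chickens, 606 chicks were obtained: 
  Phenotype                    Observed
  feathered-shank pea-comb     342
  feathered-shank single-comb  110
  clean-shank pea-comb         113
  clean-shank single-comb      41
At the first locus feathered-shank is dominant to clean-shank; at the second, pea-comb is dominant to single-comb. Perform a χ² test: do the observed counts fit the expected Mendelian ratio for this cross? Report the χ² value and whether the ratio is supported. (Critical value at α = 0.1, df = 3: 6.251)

A dihybrid F₂ with independent assortment and complete dominance at both loci gives a 9:3:3:1 phenotypic ratio.
Total ratio parts = 16. Expected numbers out of 606:
  feathered-shank pea-comb: 606 × 9/16 = 340.875
  feathered-shank single-comb: 606 × 3/16 = 113.625
  clean-shank pea-comb: 606 × 3/16 = 113.625
  clean-shank single-comb: 606 × 1/16 = 37.875
χ² = Σ (O − E)² / E
  feathered-shank pea-comb: (342 − 340.875)² / 340.875 = 0.0037
  feathered-shank single-comb: (110 − 113.625)² / 113.625 = 0.1156
  clean-shank pea-comb: (113 − 113.625)² / 113.625 = 0.0034
  clean-shank single-comb: (41 − 37.875)² / 37.875 = 0.2578
χ² = 0.0037 + 0.1156 + 0.0034 + 0.2578 = 0.3805 ≈ 0.381
Degrees of freedom = 4 − 1 = 3; critical value at α = 0.1 is 6.251.
Since 0.381 < 6.251, we fail to reject the null hypothesis — the data are consistent with the 9:3:3:1 ratio.

0.381; consistent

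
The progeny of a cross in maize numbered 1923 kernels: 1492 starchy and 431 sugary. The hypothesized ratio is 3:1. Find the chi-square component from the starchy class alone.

The 3:1 ratio has 4 parts, so with N = 1923 the expected counts are:
  starchy: 1923 × 3/4 = 1442.25
  sugary: 1923 × 1/4 = 480.75
Contribution of starchy: (1492 − 1442.25)² / 1442.25 = 1.7161

1.716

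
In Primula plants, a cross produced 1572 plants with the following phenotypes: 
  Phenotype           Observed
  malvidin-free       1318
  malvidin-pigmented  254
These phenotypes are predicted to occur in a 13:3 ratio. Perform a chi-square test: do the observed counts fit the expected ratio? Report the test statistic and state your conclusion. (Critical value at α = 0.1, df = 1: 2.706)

Expected counts for N = 1572 under a 13:3 ratio (total parts = 16):
  malvidin-free: 1572 × 13/16 = 1277.25
  malvidin-pigmented: 1572 × 3/16 = 294.75
χ² = Σ (O − E)² / E
  malvidin-free: (1318 − 1277.25)² / 1277.25 = 1.3001
  malvidin-pigmented: (254 − 294.75)² / 294.75 = 5.6338
χ² = 1.3001 + 5.6338 = 6.9339 ≈ 6.934
Degrees of freedom = 2 − 1 = 1; critical value at α = 0.1 is 2.706.
Since 6.934 > 2.706, we reject the null hypothesis — the data do not fit the 13:3 ratio.

6.934; not consistent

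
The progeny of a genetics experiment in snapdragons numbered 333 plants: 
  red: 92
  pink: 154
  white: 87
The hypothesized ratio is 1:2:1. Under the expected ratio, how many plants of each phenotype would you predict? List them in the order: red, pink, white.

83.25, 166.5, 83.25

Total ratio parts = 4. Expected numbers out of 333:
  red: 333 × 1/4 = 83.25
  pink: 333 × 2/4 = 166.5
  white: 333 × 1/4 = 83.25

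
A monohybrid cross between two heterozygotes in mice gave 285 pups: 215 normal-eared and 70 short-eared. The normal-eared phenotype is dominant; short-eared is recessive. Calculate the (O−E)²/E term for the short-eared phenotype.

0.022

For a monohybrid cross between heterozygotes with complete dominance, the expected phenotypic ratio is 3:1.
Total ratio parts = 4. Expected numbers out of 285:
  normal-eared: 285 × 3/4 = 213.75
  short-eared: 285 × 1/4 = 71.25
Contribution of short-eared: (70 − 71.25)² / 71.25 = 0.0219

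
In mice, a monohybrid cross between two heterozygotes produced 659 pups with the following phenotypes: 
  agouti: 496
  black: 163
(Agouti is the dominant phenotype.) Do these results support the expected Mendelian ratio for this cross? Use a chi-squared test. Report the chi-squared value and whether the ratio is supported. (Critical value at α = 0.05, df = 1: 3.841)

0.025; consistent

For a monohybrid cross between heterozygotes with complete dominance, the expected phenotypic ratio is 3:1.
Expected counts for N = 659 under a 3:1 ratio (total parts = 4):
  agouti: 659 × 3/4 = 494.25
  black: 659 × 1/4 = 164.75
χ² = Σ (O − E)² / E
  agouti: (496 − 494.25)² / 494.25 = 0.0062
  black: (163 − 164.75)² / 164.75 = 0.0186
χ² = 0.0062 + 0.0186 = 0.0248 ≈ 0.025
Degrees of freedom = 2 − 1 = 1; critical value at α = 0.05 is 3.841.
Since 0.025 < 3.841, we fail to reject the null hypothesis — the data are consistent with the 3:1 ratio.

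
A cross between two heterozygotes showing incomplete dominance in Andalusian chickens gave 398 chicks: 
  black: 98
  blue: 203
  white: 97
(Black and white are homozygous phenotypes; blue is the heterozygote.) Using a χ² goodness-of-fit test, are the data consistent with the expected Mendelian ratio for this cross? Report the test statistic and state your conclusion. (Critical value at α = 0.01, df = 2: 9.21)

0.166; consistent

With incomplete dominance, a heterozygote × heterozygote cross gives a 1:2:1 phenotypic ratio.
The 1:2:1 ratio has 4 parts, so with N = 398 the expected counts are:
  black: 398 × 1/4 = 99.5
  blue: 398 × 2/4 = 199
  white: 398 × 1/4 = 99.5
χ² = Σ (O − E)² / E
  black: (98 − 99.5)² / 99.5 = 0.0226
  blue: (203 − 199)² / 199 = 0.0804
  white: (97 − 99.5)² / 99.5 = 0.0628
χ² = 0.0226 + 0.0804 + 0.0628 = 0.1658 ≈ 0.166
Degrees of freedom = 3 − 1 = 2; critical value at α = 0.01 is 9.21.
Since 0.166 < 9.21, we fail to reject the null hypothesis — the data are consistent with the 1:2:1 ratio.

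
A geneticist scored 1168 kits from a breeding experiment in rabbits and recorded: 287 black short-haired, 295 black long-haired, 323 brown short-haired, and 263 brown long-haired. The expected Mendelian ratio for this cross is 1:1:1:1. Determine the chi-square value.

Expected counts for N = 1168 under a 1:1:1:1 ratio (total parts = 4):
  black short-haired: 1168 × 1/4 = 292
  black long-haired: 1168 × 1/4 = 292
  brown short-haired: 1168 × 1/4 = 292
  brown long-haired: 1168 × 1/4 = 292
χ² = Σ (O − E)² / E
  black short-haired: (287 − 292)² / 292 = 0.0856
  black long-haired: (295 − 292)² / 292 = 0.0308
  brown short-haired: (323 − 292)² / 292 = 3.2911
  brown long-haired: (263 − 292)² / 292 = 2.8801
χ² = 0.0856 + 0.0308 + 3.2911 + 2.8801 = 6.2876 ≈ 6.288

6.288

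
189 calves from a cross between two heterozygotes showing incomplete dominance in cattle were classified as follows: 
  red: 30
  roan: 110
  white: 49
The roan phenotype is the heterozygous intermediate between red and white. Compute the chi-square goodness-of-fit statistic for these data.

With incomplete dominance, a heterozygote × heterozygote cross gives a 1:2:1 phenotypic ratio.
The 1:2:1 ratio has 4 parts, so with N = 189 the expected counts are:
  red: 189 × 1/4 = 47.25
  roan: 189 × 2/4 = 94.5
  white: 189 × 1/4 = 47.25
χ² = Σ (O − E)² / E
  red: (30 − 47.25)² / 47.25 = 6.2976
  roan: (110 − 94.5)² / 94.5 = 2.5423
  white: (49 − 47.25)² / 47.25 = 0.0648
χ² = 6.2976 + 2.5423 + 0.0648 = 8.9047 ≈ 8.905

8.905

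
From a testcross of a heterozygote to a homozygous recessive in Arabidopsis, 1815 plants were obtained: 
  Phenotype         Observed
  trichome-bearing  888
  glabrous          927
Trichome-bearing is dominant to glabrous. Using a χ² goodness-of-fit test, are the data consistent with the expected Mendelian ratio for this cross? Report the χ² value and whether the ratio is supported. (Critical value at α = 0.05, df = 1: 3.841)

0.838; consistent

A testcross of a heterozygote (Aa × aa) gives a 1:1 phenotypic ratio.
Total ratio parts = 2. Expected numbers out of 1815:
  trichome-bearing: 1815 × 1/2 = 907.5
  glabrous: 1815 × 1/2 = 907.5
χ² = Σ (O − E)² / E
  trichome-bearing: (888 − 907.5)² / 907.5 = 0.4190
  glabrous: (927 − 907.5)² / 907.5 = 0.4190
χ² = 0.4190 + 0.4190 = 0.838
Degrees of freedom = 2 − 1 = 1; critical value at α = 0.05 is 3.841.
Since 0.838 < 3.841, we fail to reject the null hypothesis — the data are consistent with the 1:1 ratio.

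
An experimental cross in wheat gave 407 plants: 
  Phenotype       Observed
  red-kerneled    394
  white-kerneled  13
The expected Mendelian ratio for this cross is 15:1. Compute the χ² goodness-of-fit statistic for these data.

Under the 15:1 hypothesis (Σ ratio = 16, N = 407):
  red-kerneled: 407 × 15/16 = 381.5625
  white-kerneled: 407 × 1/16 = 25.4375
χ² = Σ (O − E)² / E
  red-kerneled: (394 − 381.5625)² / 381.5625 = 0.4054
  white-kerneled: (13 − 25.4375)² / 25.4375 = 6.0812
χ² = 0.4054 + 6.0812 = 6.4866 ≈ 6.487

6.487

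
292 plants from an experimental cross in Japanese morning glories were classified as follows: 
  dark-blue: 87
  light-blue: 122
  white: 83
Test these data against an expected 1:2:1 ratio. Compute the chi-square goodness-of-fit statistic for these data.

The 1:2:1 ratio has 4 parts, so with N = 292 the expected counts are:
  dark-blue: 292 × 1/4 = 73
  light-blue: 292 × 2/4 = 146
  white: 292 × 1/4 = 73
χ² = Σ (O − E)² / E
  dark-blue: (87 − 73)² / 73 = 2.6849
  light-blue: (122 − 146)² / 146 = 3.9452
  white: (83 − 73)² / 73 = 1.3699
χ² = 2.6849 + 3.9452 + 1.3699 = 8.000

8.000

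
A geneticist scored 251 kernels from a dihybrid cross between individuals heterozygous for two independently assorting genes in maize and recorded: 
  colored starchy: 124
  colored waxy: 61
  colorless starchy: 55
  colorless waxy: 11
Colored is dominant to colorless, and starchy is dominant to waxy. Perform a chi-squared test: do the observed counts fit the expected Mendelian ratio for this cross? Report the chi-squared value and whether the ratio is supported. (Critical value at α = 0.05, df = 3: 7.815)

A dihybrid F₂ with independent assortment and complete dominance at both loci gives a 9:3:3:1 phenotypic ratio.
Total ratio parts = 16. Expected numbers out of 251:
  colored starchy: 251 × 9/16 = 141.1875
  colored waxy: 251 × 3/16 = 47.0625
  colorless starchy: 251 × 3/16 = 47.0625
  colorless waxy: 251 × 1/16 = 15.6875
χ² = Σ (O − E)² / E
  colored starchy: (124 − 141.1875)² / 141.1875 = 2.0923
  colored waxy: (61 − 47.0625)² / 47.0625 = 4.1276
  colorless starchy: (55 − 47.0625)² / 47.0625 = 1.3387
  colorless waxy: (11 − 15.6875)² / 15.6875 = 1.4006
χ² = 2.0923 + 4.1276 + 1.3387 + 1.4006 = 8.9592 ≈ 8.959
Degrees of freedom = 4 − 1 = 3; critical value at α = 0.05 is 7.815.
Since 8.959 > 7.815, we reject the null hypothesis — the data do not fit the 9:3:3:1 ratio.

8.959; not consistent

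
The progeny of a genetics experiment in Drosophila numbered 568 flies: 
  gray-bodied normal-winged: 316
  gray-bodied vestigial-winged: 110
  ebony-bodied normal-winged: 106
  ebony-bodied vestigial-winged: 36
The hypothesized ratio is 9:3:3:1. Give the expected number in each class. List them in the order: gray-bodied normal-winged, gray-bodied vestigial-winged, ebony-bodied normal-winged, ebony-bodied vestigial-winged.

Expected counts for N = 568 under a 9:3:3:1 ratio (total parts = 16):
  gray-bodied normal-winged: 568 × 9/16 = 319.5
  gray-bodied vestigial-winged: 568 × 3/16 = 106.5
  ebony-bodied normal-winged: 568 × 3/16 = 106.5
  ebony-bodied vestigial-winged: 568 × 1/16 = 35.5

319.5, 106.5, 106.5, 35.5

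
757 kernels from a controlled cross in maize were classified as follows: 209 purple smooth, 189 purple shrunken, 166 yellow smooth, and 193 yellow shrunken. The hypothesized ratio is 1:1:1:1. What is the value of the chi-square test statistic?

4.992

Total ratio parts = 4. Expected numbers out of 757:
  purple smooth: 757 × 1/4 = 189.25
  purple shrunken: 757 × 1/4 = 189.25
  yellow smooth: 757 × 1/4 = 189.25
  yellow shrunken: 757 × 1/4 = 189.25
χ² = Σ (O − E)² / E
  purple smooth: (209 − 189.25)² / 189.25 = 2.0611
  purple shrunken: (189 − 189.25)² / 189.25 = 0.0003
  yellow smooth: (166 − 189.25)² / 189.25 = 2.8563
  yellow shrunken: (193 − 189.25)² / 189.25 = 0.0743
χ² = 2.0611 + 0.0003 + 2.8563 + 0.0743 = 4.992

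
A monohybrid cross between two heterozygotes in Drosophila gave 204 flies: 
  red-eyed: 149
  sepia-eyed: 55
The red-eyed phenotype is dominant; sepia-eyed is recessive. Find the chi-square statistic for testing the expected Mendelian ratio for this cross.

For a monohybrid cross between heterozygotes with complete dominance, the expected phenotypic ratio is 3:1.
Total ratio parts = 4. Expected numbers out of 204:
  red-eyed: 204 × 3/4 = 153
  sepia-eyed: 204 × 1/4 = 51
χ² = Σ (O − E)² / E
  red-eyed: (149 − 153)² / 153 = 0.1046
  sepia-eyed: (55 − 51)² / 51 = 0.3137
χ² = 0.1046 + 0.3137 = 0.4183 ≈ 0.418

0.418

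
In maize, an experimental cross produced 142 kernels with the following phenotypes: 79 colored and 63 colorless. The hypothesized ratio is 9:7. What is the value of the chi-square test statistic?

0.022

Total ratio parts = 16. Expected numbers out of 142:
  colored: 142 × 9/16 = 79.875
  colorless: 142 × 7/16 = 62.125
χ² = Σ (O − E)² / E
  colored: (79 − 79.875)² / 79.875 = 0.0096
  colorless: (63 − 62.125)² / 62.125 = 0.0123
χ² = 0.0096 + 0.0123 = 0.0219 ≈ 0.022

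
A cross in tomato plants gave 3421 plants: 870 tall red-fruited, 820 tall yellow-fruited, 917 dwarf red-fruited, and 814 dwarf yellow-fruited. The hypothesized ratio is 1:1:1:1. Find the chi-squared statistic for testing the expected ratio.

Total ratio parts = 4. Expected numbers out of 3421:
  tall red-fruited: 3421 × 1/4 = 855.25
  tall yellow-fruited: 3421 × 1/4 = 855.25
  dwarf red-fruited: 3421 × 1/4 = 855.25
  dwarf yellow-fruited: 3421 × 1/4 = 855.25
χ² = Σ (O − E)² / E
  tall red-fruited: (870 − 855.25)² / 855.25 = 0.2544
  tall yellow-fruited: (820 − 855.25)² / 855.25 = 1.4529
  dwarf red-fruited: (917 − 855.25)² / 855.25 = 4.4584
  dwarf yellow-fruited: (814 − 855.25)² / 855.25 = 1.9895
χ² = 0.2544 + 1.4529 + 4.4584 + 1.9895 = 8.1552 ≈ 8.155

8.155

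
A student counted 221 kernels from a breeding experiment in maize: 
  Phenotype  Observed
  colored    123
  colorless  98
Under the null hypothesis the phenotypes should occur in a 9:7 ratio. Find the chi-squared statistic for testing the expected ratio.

0.032

The 9:7 ratio has 16 parts, so with N = 221 the expected counts are:
  colored: 221 × 9/16 = 124.3125
  colorless: 221 × 7/16 = 96.6875
χ² = Σ (O − E)² / E
  colored: (123 − 124.3125)² / 124.3125 = 0.0139
  colorless: (98 − 96.6875)² / 96.6875 = 0.0178
χ² = 0.0139 + 0.0178 = 0.0317 ≈ 0.032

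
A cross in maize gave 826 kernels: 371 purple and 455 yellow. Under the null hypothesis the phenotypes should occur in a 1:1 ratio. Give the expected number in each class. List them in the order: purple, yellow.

413, 413

Under the 1:1 hypothesis (Σ ratio = 2, N = 826):
  purple: 826 × 1/2 = 413
  yellow: 826 × 1/2 = 413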